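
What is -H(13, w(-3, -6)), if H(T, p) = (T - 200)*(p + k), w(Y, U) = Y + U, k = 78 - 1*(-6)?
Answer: 14025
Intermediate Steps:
k = 84 (k = 78 + 6 = 84)
w(Y, U) = U + Y
H(T, p) = (-200 + T)*(84 + p) (H(T, p) = (T - 200)*(p + 84) = (-200 + T)*(84 + p))
-H(13, w(-3, -6)) = -(-16800 - 200*(-6 - 3) + 84*13 + 13*(-6 - 3)) = -(-16800 - 200*(-9) + 1092 + 13*(-9)) = -(-16800 + 1800 + 1092 - 117) = -1*(-14025) = 14025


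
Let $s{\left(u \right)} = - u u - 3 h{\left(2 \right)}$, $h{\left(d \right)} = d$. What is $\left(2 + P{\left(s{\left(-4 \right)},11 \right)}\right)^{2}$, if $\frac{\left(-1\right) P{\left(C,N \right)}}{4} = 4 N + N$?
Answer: $47524$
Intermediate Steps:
$s{\left(u \right)} = -6 - u^{2}$ ($s{\left(u \right)} = - u u - 6 = - u^{2} - 6 = -6 - u^{2}$)
$P{\left(C,N \right)} = - 20 N$ ($P{\left(C,N \right)} = - 4 \left(4 N + N\right) = - 4 \cdot 5 N = - 20 N$)
$\left(2 + P{\left(s{\left(-4 \right)},11 \right)}\right)^{2} = \left(2 - 220\right)^{2} = \left(-218\right)^{2} = 47524$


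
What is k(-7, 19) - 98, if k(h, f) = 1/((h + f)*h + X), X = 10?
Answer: -7253/74 ≈ -98.014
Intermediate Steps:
k(h, f) = 1/(10 + h*(f + h)) (k(h, f) = 1/((h + f)*h + 10) = 1/((f + h)*h + 10) = 1/(h*(f + h) + 10) = 1/(10 + h*(f + h)))
k(-7, 19) - 98 = 1/(10 + (-7)**2 + 19*(-7)) - 98 = 1/(10 + 49 - 133) - 98 = 1/(-74) - 98 = -1/74 - 98 = -7253/74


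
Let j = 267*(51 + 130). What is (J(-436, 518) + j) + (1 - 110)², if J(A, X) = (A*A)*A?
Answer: -82821648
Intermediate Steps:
J(A, X) = A³ (J(A, X) = A²*A = A³)
j = 48327 (j = 267*181 = 48327)
(J(-436, 518) + j) + (1 - 110)² = ((-436)³ + 48327) + (1 - 110)² = (-82881856 + 48327) + (-109)² = -82833529 + 11881 = -82821648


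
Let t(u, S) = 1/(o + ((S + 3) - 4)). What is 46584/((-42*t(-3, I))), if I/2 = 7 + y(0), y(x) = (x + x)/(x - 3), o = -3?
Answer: -77640/7 ≈ -11091.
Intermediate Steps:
y(x) = 2*x/(-3 + x) (y(x) = (2*x)/(-3 + x) = 2*x/(-3 + x))
I = 14 (I = 2*(7 + 2*0/(-3 + 0)) = 2*(7 + 2*0/(-3)) = 2*(7 + 2*0*(-⅓)) = 2*(7 + 0) = 2*7 = 14)
t(u, S) = 1/(-4 + S) (t(u, S) = 1/(-3 + ((S + 3) - 4)) = 1/(-3 + ((3 + S) - 4)) = 1/(-3 + (-1 + S)) = 1/(-4 + S))
46584/((-42*t(-3, I))) = 46584/((-42/(-4 + 14))) = 46584/((-42/10)) = 46584/((-42*⅒)) = 46584/(-21/5) = 46584*(-5/21) = -77640/7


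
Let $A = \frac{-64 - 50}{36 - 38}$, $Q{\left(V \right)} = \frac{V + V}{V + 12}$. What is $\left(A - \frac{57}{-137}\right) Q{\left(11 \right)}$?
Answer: $\frac{7524}{137} \approx 54.92$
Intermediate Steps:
$Q{\left(V \right)} = \frac{2 V}{12 + V}$
$A = 57$ ($A = - \frac{114}{-2} = \left(-114\right) \left(- \frac{1}{2}\right) = 57$)
$\left(A - \frac{57}{-137}\right) Q{\left(11 \right)} = \left(57 - \frac{57}{-137}\right) 2 \cdot 11 \frac{1}{12 + 11} = \left(57 - - \frac{57}{137}\right) 2 \cdot 11 \cdot \frac{1}{23} = \left(57 + \frac{57}{137}\right) 2 \cdot 11 \cdot \frac{1}{23} = \frac{7866}{137} \cdot \frac{22}{23} = \frac{7524}{137}$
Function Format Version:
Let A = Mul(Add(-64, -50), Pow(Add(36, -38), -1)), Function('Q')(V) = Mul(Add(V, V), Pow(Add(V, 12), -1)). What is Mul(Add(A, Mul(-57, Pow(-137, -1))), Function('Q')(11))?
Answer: Rational(7524, 137) ≈ 54.920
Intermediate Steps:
Function('Q')(V) = Mul(2, V, Pow(Add(12, V), -1)) (Function('Q')(V) = Mul(Mul(2, V), Pow(Add(12, V), -1)) = Mul(2, V, Pow(Add(12, V), -1)))
A = 57 (A = Mul(-114, Pow(-2, -1)) = Mul(-114, Rational(-1, 2)) = 57)
Mul(Add(A, Mul(-57, Pow(-137, -1))), Function('Q')(11)) = Mul(Add(57, Mul(-57, Pow(-137, -1))), Mul(2, 11, Pow(Add(12, 11), -1))) = Mul(Add(57, Mul(-57, Rational(-1, 137))), Mul(2, 11, Pow(23, -1))) = Mul(Add(57, Rational(57, 137)), Mul(2, 11, Rational(1, 23))) = Mul(Rational(7866, 137), Rational(22, 23)) = Rational(7524, 137)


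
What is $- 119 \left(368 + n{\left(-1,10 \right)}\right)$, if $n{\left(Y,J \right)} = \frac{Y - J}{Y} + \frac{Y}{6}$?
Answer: $- \frac{270487}{6} \approx -45081.0$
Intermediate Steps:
$n{\left(Y,J \right)} = \frac{Y}{6} + \frac{Y - J}{Y}$ ($n{\left(Y,J \right)} = \frac{Y - J}{Y} + Y \frac{1}{6} = \frac{Y - J}{Y} + \frac{Y}{6} = \frac{Y}{6} + \frac{Y - J}{Y}$)
$- 119 \left(368 + n{\left(-1,10 \right)}\right) = - 119 \left(368 + \left(1 + \frac{1}{6} \left(-1\right) - \frac{10}{-1}\right)\right) = - 119 \left(368 - \left(- \frac{5}{6} - 10\right)\right) = - 119 \left(368 + \left(1 - \frac{1}{6} + 10\right)\right) = - 119 \left(368 + \frac{65}{6}\right) = \left(-119\right) \frac{2273}{6} = - \frac{270487}{6}$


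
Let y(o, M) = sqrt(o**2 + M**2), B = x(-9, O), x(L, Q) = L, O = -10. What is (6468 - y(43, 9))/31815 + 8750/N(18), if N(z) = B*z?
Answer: -2201059/40905 - sqrt(1930)/31815 ≈ -53.810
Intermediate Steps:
B = -9
y(o, M) = sqrt(M**2 + o**2)
N(z) = -9*z
(6468 - y(43, 9))/31815 + 8750/N(18) = (6468 - sqrt(9**2 + 43**2))/31815 + 8750/((-9*18)) = (6468 - sqrt(81 + 1849))*(1/31815) + 8750/(-162) = (6468 - sqrt(1930))*(1/31815) + 8750*(-1/162) = (308/1515 - sqrt(1930)/31815) - 4375/81 = -2201059/40905 - sqrt(1930)/31815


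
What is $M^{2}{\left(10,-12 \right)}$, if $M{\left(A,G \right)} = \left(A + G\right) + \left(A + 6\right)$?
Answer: $196$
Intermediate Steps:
$M{\left(A,G \right)} = 6 + G + 2 A$ ($M{\left(A,G \right)} = \left(A + G\right) + \left(6 + A\right) = 6 + G + 2 A$)
$M^{2}{\left(10,-12 \right)} = \left(6 - 12 + 2 \cdot 10\right)^{2} = \left(6 - 12 + 20\right)^{2} = 14^{2} = 196$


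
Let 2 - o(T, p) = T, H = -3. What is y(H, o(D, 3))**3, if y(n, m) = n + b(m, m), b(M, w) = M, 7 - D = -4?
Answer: -1728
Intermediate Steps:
D = 11 (D = 7 - 1*(-4) = 7 + 4 = 11)
o(T, p) = 2 - T
y(n, m) = m + n (y(n, m) = n + m = m + n)
y(H, o(D, 3))**3 = ((2 - 1*11) - 3)**3 = ((2 - 11) - 3)**3 = (-9 - 3)**3 = (-12)**3 = -1728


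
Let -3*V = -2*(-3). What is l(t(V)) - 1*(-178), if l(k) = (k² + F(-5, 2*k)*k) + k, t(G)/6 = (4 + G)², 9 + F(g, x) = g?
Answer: 442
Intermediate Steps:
F(g, x) = -9 + g
V = -2 (V = -(-2)*(-3)/3 = -⅓*6 = -2)
t(G) = 6*(4 + G)²
l(k) = k² - 13*k (l(k) = (k² + (-9 - 5)*k) + k = (k² - 14*k) + k = k² - 13*k)
l(t(V)) - 1*(-178) = (6*(4 - 2)²)*(-13 + 6*(4 - 2)²) - 1*(-178) = (6*2²)*(-13 + 6*2²) + 178 = (6*4)*(-13 + 6*4) + 178 = 24*(-13 + 24) + 178 = 24*11 + 178 = 264 + 178 = 442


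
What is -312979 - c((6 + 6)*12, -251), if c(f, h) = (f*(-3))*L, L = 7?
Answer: -309955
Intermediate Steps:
c(f, h) = -21*f (c(f, h) = (f*(-3))*7 = -3*f*7 = -21*f)
-312979 - c((6 + 6)*12, -251) = -312979 - (-21)*(6 + 6)*12 = -312979 - (-21)*12*12 = -312979 - (-21)*144 = -312979 - 1*(-3024) = -312979 + 3024 = -309955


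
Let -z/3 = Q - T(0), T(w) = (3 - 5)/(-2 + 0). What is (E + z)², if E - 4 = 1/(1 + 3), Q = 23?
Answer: 61009/16 ≈ 3813.1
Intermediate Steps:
T(w) = 1 (T(w) = -2/(-2) = -2*(-½) = 1)
z = -66 (z = -3*(23 - 1*1) = -3*(23 - 1) = -3*22 = -66)
E = 17/4 (E = 4 + 1/(1 + 3) = 4 + 1/4 = 4 + ¼ = 17/4 ≈ 4.2500)
(E + z)² = (17/4 - 66)² = (-247/4)² = 61009/16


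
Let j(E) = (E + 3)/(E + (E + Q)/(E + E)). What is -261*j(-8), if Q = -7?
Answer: -20880/113 ≈ -184.78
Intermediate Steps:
j(E) = (3 + E)/(E + (-7 + E)/(2*E)) (j(E) = (E + 3)/(E + (E - 7)/(E + E)) = (3 + E)/(E + (-7 + E)/((2*E))) = (3 + E)/(E + (-7 + E)*(1/(2*E))) = (3 + E)/(E + (-7 + E)/(2*E)))
-261*j(-8) = -522*(-8)*(3 - 8)/(-7 - 8 + 2*(-8)²) = -522*(-8)*(-5)/(-7 - 8 + 2*64) = -522*(-8)*(-5)/(-7 - 8 + 128) = -522*(-8)*(-5)/113 = -261*80/113 = -20880/113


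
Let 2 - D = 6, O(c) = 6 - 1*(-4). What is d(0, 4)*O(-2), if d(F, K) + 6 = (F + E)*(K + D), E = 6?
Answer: -60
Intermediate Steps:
O(c) = 10 (O(c) = 6 + 4 = 10)
D = -4 (D = 2 - 1*6 = 2 - 6 = -4)
d(F, K) = -6 + (-4 + K)*(6 + F) (d(F, K) = -6 + (F + 6)*(K - 4) = -6 + (6 + F)*(-4 + K) = -6 + (-4 + K)*(6 + F))
d(0, 4)*O(-2) = (-30 - 4*0 + 6*4 + 0*4)*10 = (-30 + 0 + 24 + 0)*10 = -6*10 = -60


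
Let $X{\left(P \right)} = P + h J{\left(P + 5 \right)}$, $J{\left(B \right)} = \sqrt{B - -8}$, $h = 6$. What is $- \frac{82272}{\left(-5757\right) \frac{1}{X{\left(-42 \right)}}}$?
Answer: $- \frac{1151808}{1919} + \frac{164544 i \sqrt{29}}{1919} \approx -600.21 + 461.75 i$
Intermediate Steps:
$J{\left(B \right)} = \sqrt{8 + B}$ ($J{\left(B \right)} = \sqrt{B + 8} = \sqrt{8 + B}$)
$X{\left(P \right)} = P + 6 \sqrt{13 + P}$ ($X{\left(P \right)} = P + 6 \sqrt{8 + \left(P + 5\right)} = P + 6 \sqrt{8 + \left(5 + P\right)} = P + 6 \sqrt{13 + P}$)
$- \frac{82272}{\left(-5757\right) \frac{1}{X{\left(-42 \right)}}} = - \frac{82272}{\left(-5757\right) \frac{1}{-42 + 6 \sqrt{13 - 42}}} = - \frac{82272}{\left(-5757\right) \frac{1}{-42 + 6 \sqrt{-29}}} = - \frac{82272}{\left(-5757\right) \frac{1}{-42 + 6 i \sqrt{29}}} = - 82272 \left(\frac{14}{1919} - \frac{2 i \sqrt{29}}{1919}\right) = - \frac{1151808}{1919} + \frac{164544 i \sqrt{29}}{1919}$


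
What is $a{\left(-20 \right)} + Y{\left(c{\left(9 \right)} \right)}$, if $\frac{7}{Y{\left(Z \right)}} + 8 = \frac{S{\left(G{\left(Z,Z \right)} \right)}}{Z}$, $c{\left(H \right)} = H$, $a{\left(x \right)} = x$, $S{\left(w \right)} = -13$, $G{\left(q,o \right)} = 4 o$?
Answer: $- \frac{1763}{85} \approx -20.741$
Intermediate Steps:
$Y{\left(Z \right)} = \frac{7}{-8 - \frac{13}{Z}}$
$a{\left(-20 \right)} + Y{\left(c{\left(9 \right)} \right)} = -20 - \frac{63}{13 + 8 \cdot 9} = -20 - \frac{63}{13 + 72} = -20 - \frac{63}{85} = - \frac{1763}{85}$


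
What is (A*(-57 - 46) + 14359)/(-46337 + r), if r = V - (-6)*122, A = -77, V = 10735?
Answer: -2229/3487 ≈ -0.63923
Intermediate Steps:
r = 11467 (r = 10735 - (-6)*122 = 10735 - 1*(-732) = 10735 + 732 = 11467)
(A*(-57 - 46) + 14359)/(-46337 + r) = (-77*(-57 - 46) + 14359)/(-46337 + 11467) = (-77*(-103) + 14359)/(-34870) = (7931 + 14359)*(-1/34870) = 22290*(-1/34870) = -2229/3487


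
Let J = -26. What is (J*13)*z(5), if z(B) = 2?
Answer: -676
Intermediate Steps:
(J*13)*z(5) = -26*13*2 = -338*2 = -676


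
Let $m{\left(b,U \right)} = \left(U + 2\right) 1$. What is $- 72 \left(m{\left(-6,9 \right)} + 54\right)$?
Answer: $-4680$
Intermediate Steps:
$m{\left(b,U \right)} = 2 + U$ ($m{\left(b,U \right)} = \left(2 + U\right) 1 = 2 + U$)
$- 72 \left(m{\left(-6,9 \right)} + 54\right) = - 72 \left(\left(2 + 9\right) + 54\right) = - 72 \left(11 + 54\right) = \left(-72\right) 65 = -4680$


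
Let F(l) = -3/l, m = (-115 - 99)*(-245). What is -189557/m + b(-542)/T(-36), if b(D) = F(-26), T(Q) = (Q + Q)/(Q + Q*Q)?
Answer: -7681057/1363180 ≈ -5.6347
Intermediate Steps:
T(Q) = 2*Q/(Q + Q²) (T(Q) = (2*Q)/(Q + Q²) = 2*Q/(Q + Q²))
m = 52430 (m = -214*(-245) = 52430)
b(D) = 3/26 (b(D) = -3/(-26) = -3*(-1/26) = 3/26)
-189557/m + b(-542)/T(-36) = -189557/52430 + 3/(26*((2/(1 - 36)))) = -189557*1/52430 + 3/(26*((2/(-35)))) = -189557/52430 + 3/(26*((2*(-1/35)))) = -189557/52430 + 3/(26*(-2/35)) = -189557/52430 + (3/26)*(-35/2) = -189557/52430 - 105/52 = -7681057/1363180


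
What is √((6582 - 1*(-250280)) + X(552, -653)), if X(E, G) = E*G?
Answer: I*√103594 ≈ 321.86*I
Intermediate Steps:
√((6582 - 1*(-250280)) + X(552, -653)) = √((6582 - 1*(-250280)) + 552*(-653)) = √((6582 + 250280) - 360456) = √(256862 - 360456) = √(-103594) = I*√103594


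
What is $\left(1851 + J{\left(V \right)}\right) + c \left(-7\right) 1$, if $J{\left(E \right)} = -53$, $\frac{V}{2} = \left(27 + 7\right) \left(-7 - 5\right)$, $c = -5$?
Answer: $1833$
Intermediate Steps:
$V = -816$ ($V = 2 \left(27 + 7\right) \left(-7 - 5\right) = 2 \cdot 34 \left(-12\right) = 2 \left(-408\right) = -816$)
$\left(1851 + J{\left(V \right)}\right) + c \left(-7\right) 1 = \left(1851 - 53\right) + \left(-5\right) \left(-7\right) 1 = 1798 + 35 \cdot 1 = 1798 + 35 = 1833$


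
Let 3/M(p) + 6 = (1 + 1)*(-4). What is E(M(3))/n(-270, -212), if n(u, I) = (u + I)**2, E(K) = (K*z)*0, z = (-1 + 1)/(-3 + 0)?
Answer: 0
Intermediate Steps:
M(p) = -3/14 (M(p) = 3/(-6 + (1 + 1)*(-4)) = 3/(-6 + 2*(-4)) = 3/(-6 - 8) = 3/(-14) = 3*(-1/14) = -3/14)
z = 0 (z = 0/(-3) = 0*(-1/3) = 0)
E(K) = 0 (E(K) = (K*0)*0 = 0*0 = 0)
n(u, I) = (I + u)**2
E(M(3))/n(-270, -212) = 0/((-212 - 270)**2) = 0/((-482)**2) = 0/232324 = 0*(1/232324) = 0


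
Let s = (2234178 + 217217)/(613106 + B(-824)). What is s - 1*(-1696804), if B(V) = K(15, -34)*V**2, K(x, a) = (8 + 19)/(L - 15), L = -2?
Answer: 2684182880897/1581910 ≈ 1.6968e+6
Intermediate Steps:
K(x, a) = -27/17 (K(x, a) = (8 + 19)/(-2 - 15) = 27/(-17) = 27*(-1/17) = -27/17)
B(V) = -27*V**2/17
s = -8334743/1581910 (s = (2234178 + 217217)/(613106 - 27/17*(-824)**2) = 2451395/(613106 - 27/17*678976) = 2451395/(613106 - 18332352/17) = 2451395/(-7909550/17) = 2451395*(-17/7909550) = -8334743/1581910 ≈ -5.2688)
s - 1*(-1696804) = -8334743/1581910 - 1*(-1696804) = -8334743/1581910 + 1696804 = 2684182880897/1581910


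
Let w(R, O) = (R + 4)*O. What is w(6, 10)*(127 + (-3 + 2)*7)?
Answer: 12000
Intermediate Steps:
w(R, O) = O*(4 + R) (w(R, O) = (4 + R)*O = O*(4 + R))
w(6, 10)*(127 + (-3 + 2)*7) = (10*(4 + 6))*(127 + (-3 + 2)*7) = (10*10)*(127 - 1*7) = 100*(127 - 7) = 100*120 = 12000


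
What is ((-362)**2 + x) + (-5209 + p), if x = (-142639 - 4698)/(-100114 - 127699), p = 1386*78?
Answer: 53295403996/227813 ≈ 2.3394e+5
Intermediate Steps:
p = 108108
x = 147337/227813 (x = -147337/(-227813) = -147337*(-1/227813) = 147337/227813 ≈ 0.64675)
((-362)**2 + x) + (-5209 + p) = ((-362)**2 + 147337/227813) + (-5209 + 108108) = (131044 + 147337/227813) + 102899 = 29853674109/227813 + 102899 = 53295403996/227813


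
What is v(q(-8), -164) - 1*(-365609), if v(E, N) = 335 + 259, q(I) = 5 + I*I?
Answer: 366203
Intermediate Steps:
q(I) = 5 + I**2
v(E, N) = 594
v(q(-8), -164) - 1*(-365609) = 594 - 1*(-365609) = 594 + 365609 = 366203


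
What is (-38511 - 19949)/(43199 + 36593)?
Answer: -14615/19948 ≈ -0.73265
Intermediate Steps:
(-38511 - 19949)/(43199 + 36593) = -58460/79792 = -58460*1/79792 = -14615/19948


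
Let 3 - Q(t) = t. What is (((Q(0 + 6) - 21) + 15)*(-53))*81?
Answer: 38637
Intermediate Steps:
Q(t) = 3 - t
(((Q(0 + 6) - 21) + 15)*(-53))*81 = ((((3 - (0 + 6)) - 21) + 15)*(-53))*81 = ((((3 - 1*6) - 21) + 15)*(-53))*81 = ((((3 - 6) - 21) + 15)*(-53))*81 = (((-3 - 21) + 15)*(-53))*81 = ((-24 + 15)*(-53))*81 = -9*(-53)*81 = 477*81 = 38637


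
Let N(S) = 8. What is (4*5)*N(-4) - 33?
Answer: 127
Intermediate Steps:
(4*5)*N(-4) - 33 = (4*5)*8 - 33 = 20*8 - 33 = 160 - 33 = 127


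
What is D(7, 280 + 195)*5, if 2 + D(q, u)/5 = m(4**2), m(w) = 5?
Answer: 75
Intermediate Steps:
D(q, u) = 15 (D(q, u) = -10 + 5*5 = -10 + 25 = 15)
D(7, 280 + 195)*5 = 15*5 = 75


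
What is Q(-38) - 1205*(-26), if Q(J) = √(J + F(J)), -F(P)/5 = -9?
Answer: 31330 + √7 ≈ 31333.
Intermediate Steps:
F(P) = 45 (F(P) = -5*(-9) = 45)
Q(J) = √(45 + J) (Q(J) = √(J + 45) = √(45 + J))
Q(-38) - 1205*(-26) = √(45 - 38) - 1205*(-26) = √7 - 1*(-31330) = √7 + 31330 = 31330 + √7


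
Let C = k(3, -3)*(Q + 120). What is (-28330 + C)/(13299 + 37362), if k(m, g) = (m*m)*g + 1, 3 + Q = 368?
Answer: -40940/50661 ≈ -0.80812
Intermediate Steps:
Q = 365 (Q = -3 + 368 = 365)
k(m, g) = 1 + g*m² (k(m, g) = m²*g + 1 = g*m² + 1 = 1 + g*m²)
C = -12610 (C = (1 - 3*3²)*(365 + 120) = (1 - 3*9)*485 = (1 - 27)*485 = -26*485 = -12610)
(-28330 + C)/(13299 + 37362) = (-28330 - 12610)/(13299 + 37362) = -40940/50661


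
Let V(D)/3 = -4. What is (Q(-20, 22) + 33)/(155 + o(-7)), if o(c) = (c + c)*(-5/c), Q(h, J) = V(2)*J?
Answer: -231/145 ≈ -1.5931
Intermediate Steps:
V(D) = -12 (V(D) = 3*(-4) = -12)
Q(h, J) = -12*J
o(c) = -10 (o(c) = (2*c)*(-5/c) = -10)
(Q(-20, 22) + 33)/(155 + o(-7)) = (-12*22 + 33)/(155 - 10) = (-264 + 33)/145 = -231*1/145 = -231/145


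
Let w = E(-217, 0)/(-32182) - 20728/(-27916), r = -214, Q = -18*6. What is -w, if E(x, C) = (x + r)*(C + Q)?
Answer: 79045684/112299089 ≈ 0.70389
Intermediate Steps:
Q = -108
E(x, C) = (-214 + x)*(-108 + C) (E(x, C) = (x - 214)*(C - 108) = (-214 + x)*(-108 + C))
w = -79045684/112299089 (w = (23112 - 214*0 - 108*(-217) + 0*(-217))/(-32182) - 20728/(-27916) = (23112 + 0 + 23436 + 0)*(-1/32182) - 20728*(-1/27916) = 46548*(-1/32182) + 5182/6979 = -23274/16091 + 5182/6979 = -79045684/112299089 ≈ -0.70389)
-w = -1*(-79045684/112299089) = 79045684/112299089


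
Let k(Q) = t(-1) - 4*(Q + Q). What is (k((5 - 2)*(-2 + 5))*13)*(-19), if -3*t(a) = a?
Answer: 53105/3 ≈ 17702.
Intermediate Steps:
t(a) = -a/3
k(Q) = ⅓ - 8*Q (k(Q) = -⅓*(-1) - 4*(Q + Q) = ⅓ - 4*2*Q = ⅓ - 8*Q)
(k((5 - 2)*(-2 + 5))*13)*(-19) = ((⅓ - 8*(5 - 2)*(-2 + 5))*13)*(-19) = ((⅓ - 24*3)*13)*(-19) = ((⅓ - 8*9)*13)*(-19) = ((⅓ - 72)*13)*(-19) = -215/3*13*(-19) = -2795/3*(-19) = 53105/3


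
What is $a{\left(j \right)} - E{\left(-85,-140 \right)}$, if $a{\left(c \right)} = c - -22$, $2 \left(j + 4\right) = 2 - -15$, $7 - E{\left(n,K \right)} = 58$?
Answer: $\frac{155}{2} \approx 77.5$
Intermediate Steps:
$E{\left(n,K \right)} = -51$ ($E{\left(n,K \right)} = 7 - 58 = -51$)
$j = \frac{9}{2}$ ($j = -4 + \frac{2 - -15}{2} = -4 + \frac{2 + 15}{2} = -4 + \frac{1}{2} \cdot 17 = -4 + \frac{17}{2} = \frac{9}{2} \approx 4.5$)
$a{\left(c \right)} = 22 + c$ ($a{\left(c \right)} = c + 22 = 22 + c$)
$a{\left(j \right)} - E{\left(-85,-140 \right)} = \left(22 + \frac{9}{2}\right) - -51 = \frac{53}{2} + 51 = \frac{155}{2}$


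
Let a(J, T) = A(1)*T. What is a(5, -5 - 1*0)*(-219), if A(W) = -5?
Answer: -5475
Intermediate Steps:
a(J, T) = -5*T
a(5, -5 - 1*0)*(-219) = -5*(-5 - 1*0)*(-219) = -5*(-5 + 0)*(-219) = -5*(-5)*(-219) = 25*(-219) = -5475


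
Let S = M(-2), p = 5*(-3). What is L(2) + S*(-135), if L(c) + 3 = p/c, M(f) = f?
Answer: 519/2 ≈ 259.50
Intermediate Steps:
p = -15
S = -2
L(c) = -3 - 15/c
L(2) + S*(-135) = (-3 - 15/2) - 2*(-135) = (-3 - 15*½) + 270 = (-3 - 15/2) + 270 = -21/2 + 270 = 519/2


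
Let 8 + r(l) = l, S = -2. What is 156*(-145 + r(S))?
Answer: -24180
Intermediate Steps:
r(l) = -8 + l
156*(-145 + r(S)) = 156*(-145 + (-8 - 2)) = 156*(-145 - 10) = 156*(-155) = -24180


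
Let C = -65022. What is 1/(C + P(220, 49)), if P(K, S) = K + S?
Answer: -1/64753 ≈ -1.5443e-5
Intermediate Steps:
1/(C + P(220, 49)) = 1/(-65022 + (220 + 49)) = 1/(-65022 + 269) = 1/(-64753) = -1/64753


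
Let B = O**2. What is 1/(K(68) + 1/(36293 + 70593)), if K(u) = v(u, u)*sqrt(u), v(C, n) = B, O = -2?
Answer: -106886/12429983291647 + 91396935968*sqrt(17)/12429983291647 ≈ 0.030317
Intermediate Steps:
B = 4 (B = (-2)**2 = 4)
v(C, n) = 4
K(u) = 4*sqrt(u)
1/(K(68) + 1/(36293 + 70593)) = 1/(4*sqrt(68) + 1/(36293 + 70593)) = 1/(4*(2*sqrt(17)) + 1/106886) = 1/(8*sqrt(17) + 1/106886) = 1/(1/106886 + 8*sqrt(17))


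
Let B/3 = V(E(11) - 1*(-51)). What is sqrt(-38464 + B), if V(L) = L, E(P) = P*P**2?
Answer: I*sqrt(34318) ≈ 185.25*I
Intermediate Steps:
E(P) = P**3
B = 4146 (B = 3*(11**3 - 1*(-51)) = 3*(1331 + 51) = 3*1382 = 4146)
sqrt(-38464 + B) = sqrt(-38464 + 4146) = sqrt(-34318) = I*sqrt(34318)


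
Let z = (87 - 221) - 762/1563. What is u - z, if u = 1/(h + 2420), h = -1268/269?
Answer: 45524160565/338499952 ≈ 134.49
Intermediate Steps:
h = -1268/269 (h = -1268*1/269 = -1268/269 ≈ -4.7138)
u = 269/649712 (u = 1/(-1268/269 + 2420) = 1/(649712/269) = 269/649712 ≈ 0.00041403)
z = -70068/521 (z = -134 - 762*1/1563 = -134 - 254/521 = -70068/521 ≈ -134.49)
u - z = 269/649712 - 1*(-70068/521) = 269/649712 + 70068/521 = 45524160565/338499952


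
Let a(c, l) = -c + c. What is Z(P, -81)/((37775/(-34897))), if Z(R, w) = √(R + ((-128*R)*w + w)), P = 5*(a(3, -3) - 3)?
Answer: -139588*I*√9726/37775 ≈ -364.43*I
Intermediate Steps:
a(c, l) = 0
P = -15 (P = 5*(0 - 3) = 5*(-3) = -15)
Z(R, w) = √(R + w - 128*R*w) (Z(R, w) = √(R + (-128*R*w + w)) = √(R + (w - 128*R*w)) = √(R + w - 128*R*w))
Z(P, -81)/((37775/(-34897))) = √(-15 - 81 - 128*(-15)*(-81))/((37775/(-34897))) = √(-15 - 81 - 155520)/((37775*(-1/34897))) = √(-155616)/(-37775/34897) = (4*I*√9726)*(-34897/37775) = -139588*I*√9726/37775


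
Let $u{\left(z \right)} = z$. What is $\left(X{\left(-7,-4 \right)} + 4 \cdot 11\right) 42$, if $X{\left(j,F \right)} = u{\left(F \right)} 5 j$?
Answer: $7728$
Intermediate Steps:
$X{\left(j,F \right)} = 5 F j$ ($X{\left(j,F \right)} = F 5 j = 5 F j$)
$\left(X{\left(-7,-4 \right)} + 4 \cdot 11\right) 42 = \left(5 \left(-4\right) \left(-7\right) + 4 \cdot 11\right) 42 = \left(140 + 44\right) 42 = 184 \cdot 42 = 7728$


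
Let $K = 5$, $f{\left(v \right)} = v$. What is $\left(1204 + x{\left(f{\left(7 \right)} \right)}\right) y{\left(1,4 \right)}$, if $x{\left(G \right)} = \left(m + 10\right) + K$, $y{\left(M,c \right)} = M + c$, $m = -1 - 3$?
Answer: $6075$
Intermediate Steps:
$m = -4$ ($m = -1 - 3 = -4$)
$x{\left(G \right)} = 11$ ($x{\left(G \right)} = \left(-4 + 10\right) + 5 = 6 + 5 = 11$)
$\left(1204 + x{\left(f{\left(7 \right)} \right)}\right) y{\left(1,4 \right)} = \left(1204 + 11\right) \left(1 + 4\right) = 1215 \cdot 5 = 6075$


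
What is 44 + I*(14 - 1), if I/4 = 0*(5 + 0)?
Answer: 44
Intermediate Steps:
I = 0 (I = 4*(0*(5 + 0)) = 4*(0*5) = 4*0 = 0)
44 + I*(14 - 1) = 44 + 0*(14 - 1) = 44 + 0*13 = 44 + 0 = 44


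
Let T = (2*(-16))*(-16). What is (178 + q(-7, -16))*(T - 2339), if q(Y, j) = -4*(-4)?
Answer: -354438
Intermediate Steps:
T = 512 (T = -32*(-16) = 512)
q(Y, j) = 16
(178 + q(-7, -16))*(T - 2339) = (178 + 16)*(512 - 2339) = 194*(-1827) = -354438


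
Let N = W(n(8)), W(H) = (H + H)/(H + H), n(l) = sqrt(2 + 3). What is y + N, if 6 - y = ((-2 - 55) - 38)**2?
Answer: -9018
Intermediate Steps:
n(l) = sqrt(5)
W(H) = 1 (W(H) = (2*H)/((2*H)) = (2*H)*(1/(2*H)) = 1)
N = 1
y = -9019 (y = 6 - ((-2 - 55) - 38)**2 = 6 - (-57 - 38)**2 = 6 - 1*(-95)**2 = 6 - 1*9025 = 6 - 9025 = -9019)
y + N = -9019 + 1 = -9018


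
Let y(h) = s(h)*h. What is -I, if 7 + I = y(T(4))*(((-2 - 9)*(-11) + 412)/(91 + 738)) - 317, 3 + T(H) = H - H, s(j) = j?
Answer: 263799/829 ≈ 318.21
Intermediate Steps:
T(H) = -3 (T(H) = -3 + (H - H) = -3 + 0 = -3)
y(h) = h² (y(h) = h*h = h²)
I = -263799/829 (I = -7 + ((-3)²*(((-2 - 9)*(-11) + 412)/(91 + 738)) - 317) = -7 + (9*((-11*(-11) + 412)/829) - 317) = -7 + (9*((121 + 412)*(1/829)) - 317) = -7 + (9*(533*(1/829)) - 317) = -7 + (9*(533/829) - 317) = -7 + (4797/829 - 317) = -7 - 257996/829 = -263799/829 ≈ -318.21)
-I = -1*(-263799/829) = 263799/829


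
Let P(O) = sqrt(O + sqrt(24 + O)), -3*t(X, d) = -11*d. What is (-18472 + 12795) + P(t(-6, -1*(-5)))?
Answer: -5677 + sqrt(165 + 3*sqrt(381))/3 ≈ -5672.0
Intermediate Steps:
t(X, d) = 11*d/3 (t(X, d) = -(-11)*d/3 = 11*d/3)
(-18472 + 12795) + P(t(-6, -1*(-5))) = (-18472 + 12795) + sqrt(11*(-1*(-5))/3 + sqrt(24 + 11*(-1*(-5))/3)) = -5677 + sqrt((11/3)*5 + sqrt(24 + (11/3)*5)) = -5677 + sqrt(55/3 + sqrt(24 + 55/3)) = -5677 + sqrt(55/3 + sqrt(127/3)) = -5677 + sqrt(55/3 + sqrt(381)/3)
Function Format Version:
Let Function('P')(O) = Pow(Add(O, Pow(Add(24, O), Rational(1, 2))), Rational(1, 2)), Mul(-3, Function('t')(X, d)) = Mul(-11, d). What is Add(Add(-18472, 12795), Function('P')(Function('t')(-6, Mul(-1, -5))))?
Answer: Add(-5677, Mul(Rational(1, 3), Pow(Add(165, Mul(3, Pow(381, Rational(1, 2)))), Rational(1, 2)))) ≈ -5672.0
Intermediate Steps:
Function('t')(X, d) = Mul(Rational(11, 3), d) (Function('t')(X, d) = Mul(Rational(-1, 3), Mul(-11, d)) = Mul(Rational(11, 3), d))
Add(Add(-18472, 12795), Function('P')(Function('t')(-6, Mul(-1, -5)))) = Add(Add(-18472, 12795), Pow(Add(Mul(Rational(11, 3), Mul(-1, -5)), Pow(Add(24, Mul(Rational(11, 3), Mul(-1, -5))), Rational(1, 2))), Rational(1, 2))) = Add(-5677, Pow(Add(Mul(Rational(11, 3), 5), Pow(Add(24, Mul(Rational(11, 3), 5)), Rational(1, 2))), Rational(1, 2))) = Add(-5677, Pow(Add(Rational(55, 3), Pow(Add(24, Rational(55, 3)), Rational(1, 2))), Rational(1, 2))) = Add(-5677, Pow(Add(Rational(55, 3), Pow(Rational(127, 3), Rational(1, 2))), Rational(1, 2))) = Add(-5677, Pow(Add(Rational(55, 3), Mul(Rational(1, 3), Pow(381, Rational(1, 2)))), Rational(1, 2)))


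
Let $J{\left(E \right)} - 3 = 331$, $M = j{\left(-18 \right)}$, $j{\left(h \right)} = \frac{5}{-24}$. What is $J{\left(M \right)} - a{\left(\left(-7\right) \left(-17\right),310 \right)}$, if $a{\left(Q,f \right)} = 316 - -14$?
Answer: $4$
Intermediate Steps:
$j{\left(h \right)} = - \frac{5}{24}$ ($j{\left(h \right)} = 5 \left(- \frac{1}{24}\right) = - \frac{5}{24}$)
$M = - \frac{5}{24} \approx -0.20833$
$a{\left(Q,f \right)} = 330$ ($a{\left(Q,f \right)} = 316 + 14 = 330$)
$J{\left(E \right)} = 334$ ($J{\left(E \right)} = 3 + 331 = 334$)
$J{\left(M \right)} - a{\left(\left(-7\right) \left(-17\right),310 \right)} = 334 - 330 = 4$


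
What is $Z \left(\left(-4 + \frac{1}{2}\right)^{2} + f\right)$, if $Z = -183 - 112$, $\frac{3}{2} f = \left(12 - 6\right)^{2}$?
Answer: $- \frac{42775}{4} \approx -10694.0$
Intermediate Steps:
$f = 24$ ($f = \frac{2 \left(12 - 6\right)^{2}}{3} = \frac{2 \cdot 6^{2}}{3} = \frac{2}{3} \cdot 36 = 24$)
$Z = -295$
$Z \left(\left(-4 + \frac{1}{2}\right)^{2} + f\right) = - 295 \left(\left(-4 + \frac{1}{2}\right)^{2} + 24\right) = - 295 \left(\left(- \frac{7}{2}\right)^{2} + 24\right) = - 295 \left(\frac{49}{4} + 24\right) = \left(-295\right) \frac{145}{4} = - \frac{42775}{4}$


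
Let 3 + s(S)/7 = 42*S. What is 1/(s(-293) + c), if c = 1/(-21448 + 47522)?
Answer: -26074/2246614061 ≈ -1.1606e-5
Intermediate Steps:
s(S) = -21 + 294*S (s(S) = -21 + 7*(42*S) = -21 + 294*S)
c = 1/26074 ≈ 3.8352e-5
1/(s(-293) + c) = 1/((-21 + 294*(-293)) + 1/26074) = 1/((-21 - 86142) + 1/26074) = 1/(-86163 + 1/26074) = 1/(-2246614061/26074) = -26074/2246614061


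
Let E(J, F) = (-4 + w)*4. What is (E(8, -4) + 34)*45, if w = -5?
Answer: -90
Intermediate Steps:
E(J, F) = -36 (E(J, F) = (-4 - 5)*4 = -9*4 = -36)
(E(8, -4) + 34)*45 = (-36 + 34)*45 = -2*45 = -90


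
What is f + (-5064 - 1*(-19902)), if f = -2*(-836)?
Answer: 16510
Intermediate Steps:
f = 1672
f + (-5064 - 1*(-19902)) = 1672 + (-5064 - 1*(-19902)) = 1672 + (-5064 + 19902) = 1672 + 14838 = 16510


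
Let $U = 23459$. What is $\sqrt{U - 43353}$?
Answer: $7 i \sqrt{406} \approx 141.05 i$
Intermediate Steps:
$\sqrt{U - 43353} = \sqrt{23459 - 43353} = \sqrt{-19894} = 7 i \sqrt{406}$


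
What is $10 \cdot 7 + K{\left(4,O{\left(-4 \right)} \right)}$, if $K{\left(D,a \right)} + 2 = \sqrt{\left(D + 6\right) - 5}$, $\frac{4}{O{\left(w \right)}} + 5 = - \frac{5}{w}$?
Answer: $68 + \sqrt{5} \approx 70.236$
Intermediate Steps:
$O{\left(w \right)} = \frac{4}{-5 - \frac{5}{w}}$
$K{\left(D,a \right)} = -2 + \sqrt{1 + D}$ ($K{\left(D,a \right)} = -2 + \sqrt{\left(D + 6\right) - 5} = -2 + \sqrt{\left(6 + D\right) - 5} = -2 + \sqrt{1 + D}$)
$10 \cdot 7 + K{\left(4,O{\left(-4 \right)} \right)} = 10 \cdot 7 - \left(2 - \sqrt{1 + 4}\right) = 70 - \left(2 - \sqrt{5}\right) = 68 + \sqrt{5}$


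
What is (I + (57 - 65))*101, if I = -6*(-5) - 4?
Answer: 1818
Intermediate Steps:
I = 26 (I = 30 - 4 = 26)
(I + (57 - 65))*101 = (26 + (57 - 65))*101 = (26 - 8)*101 = 18*101 = 1818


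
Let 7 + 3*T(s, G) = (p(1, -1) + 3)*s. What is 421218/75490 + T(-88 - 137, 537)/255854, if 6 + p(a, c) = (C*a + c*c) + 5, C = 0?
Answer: 80814861584/14485813845 ≈ 5.5789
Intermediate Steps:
p(a, c) = -1 + c² (p(a, c) = -6 + ((0*a + c*c) + 5) = -6 + ((0 + c²) + 5) = -6 + (c² + 5) = -6 + (5 + c²) = -1 + c²)
T(s, G) = -7/3 + s (T(s, G) = -7/3 + (((-1 + (-1)²) + 3)*s)/3 = -7/3 + (((-1 + 1) + 3)*s)/3 = -7/3 + ((0 + 3)*s)/3 = -7/3 + (3*s)/3 = -7/3 + s)
421218/75490 + T(-88 - 137, 537)/255854 = 421218/75490 + (-7/3 + (-88 - 137))/255854 = 421218*(1/75490) + (-7/3 - 225)*(1/255854) = 210609/37745 - 682/3*1/255854 = 210609/37745 - 341/383781 = 80814861584/14485813845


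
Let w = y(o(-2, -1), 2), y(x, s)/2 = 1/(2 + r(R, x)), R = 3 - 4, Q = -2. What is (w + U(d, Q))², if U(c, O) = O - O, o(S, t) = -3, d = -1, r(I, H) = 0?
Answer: 1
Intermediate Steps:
R = -1
y(x, s) = 1 (y(x, s) = 2/(2 + 0) = 2/2 = 2*(½) = 1)
w = 1
U(c, O) = 0
(w + U(d, Q))² = (1 + 0)² = 1² = 1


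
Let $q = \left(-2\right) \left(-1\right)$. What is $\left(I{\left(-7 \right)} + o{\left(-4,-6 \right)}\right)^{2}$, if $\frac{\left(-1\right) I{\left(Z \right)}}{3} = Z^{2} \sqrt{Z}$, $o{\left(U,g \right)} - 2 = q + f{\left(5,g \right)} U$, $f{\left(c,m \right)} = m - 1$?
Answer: $\left(-32 + 147 i \sqrt{7}\right)^{2} \approx -1.5024 \cdot 10^{5} - 24891.0 i$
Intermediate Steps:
$f{\left(c,m \right)} = -1 + m$
$q = 2$
$o{\left(U,g \right)} = 4 + U \left(-1 + g\right)$ ($o{\left(U,g \right)} = 2 + \left(2 + \left(-1 + g\right) U\right) = 2 + \left(2 + U \left(-1 + g\right)\right) = 4 + U \left(-1 + g\right)$)
$I{\left(Z \right)} = - 3 Z^{\frac{5}{2}}$ ($I{\left(Z \right)} = - 3 Z^{2} \sqrt{Z} = - 3 Z^{\frac{5}{2}}$)
$\left(I{\left(-7 \right)} + o{\left(-4,-6 \right)}\right)^{2} = \left(- 3 \left(-7\right)^{\frac{5}{2}} - \left(-4 + 4 \left(-1 - 6\right)\right)\right)^{2} = \left(- 3 \cdot 49 i \sqrt{7} + \left(4 - -28\right)\right)^{2} = \left(- 147 i \sqrt{7} + \left(4 + 28\right)\right)^{2} = \left(- 147 i \sqrt{7} + 32\right)^{2} = \left(32 - 147 i \sqrt{7}\right)^{2}$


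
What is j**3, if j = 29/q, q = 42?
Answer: 24389/74088 ≈ 0.32919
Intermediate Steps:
j = 29/42 ≈ 0.69048
j**3 = (29/42)**3 = 24389/74088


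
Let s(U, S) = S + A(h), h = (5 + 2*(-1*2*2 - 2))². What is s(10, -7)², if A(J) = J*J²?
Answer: 13839640164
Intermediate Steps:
h = 49 (h = (5 + 2*(-2*2 - 2))² = (5 + 2*(-4 - 2))² = (5 + 2*(-6))² = (5 - 12)² = (-7)² = 49)
A(J) = J³
s(U, S) = 117649 + S (s(U, S) = S + 49³ = S + 117649 = 117649 + S)
s(10, -7)² = (117649 - 7)² = 117642² = 13839640164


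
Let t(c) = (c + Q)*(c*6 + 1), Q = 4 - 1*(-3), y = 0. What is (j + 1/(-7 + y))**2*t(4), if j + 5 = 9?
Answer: 200475/49 ≈ 4091.3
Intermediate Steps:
Q = 7 (Q = 4 + 3 = 7)
j = 4 (j = -5 + 9 = 4)
t(c) = (1 + 6*c)*(7 + c) (t(c) = (c + 7)*(c*6 + 1) = (7 + c)*(6*c + 1) = (7 + c)*(1 + 6*c) = (1 + 6*c)*(7 + c))
(j + 1/(-7 + y))**2*t(4) = (4 + 1/(-7 + 0))**2*(7 + 6*4**2 + 43*4) = (4 + 1/(-7))**2*(7 + 6*16 + 172) = (4 - 1/7)**2*(7 + 96 + 172) = (27/7)**2*275 = (729/49)*275 = 200475/49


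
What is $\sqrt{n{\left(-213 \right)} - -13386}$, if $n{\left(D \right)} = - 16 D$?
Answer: $3 \sqrt{1866} \approx 129.59$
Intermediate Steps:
$\sqrt{n{\left(-213 \right)} - -13386} = \sqrt{\left(-16\right) \left(-213\right) - -13386} = \sqrt{3408 + 13386} = \sqrt{16794} = 3 \sqrt{1866}$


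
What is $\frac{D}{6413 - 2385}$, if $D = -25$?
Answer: $- \frac{25}{4028} \approx -0.0062066$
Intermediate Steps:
$\frac{D}{6413 - 2385} = - \frac{25}{6413 - 2385} = - \frac{25}{4028}$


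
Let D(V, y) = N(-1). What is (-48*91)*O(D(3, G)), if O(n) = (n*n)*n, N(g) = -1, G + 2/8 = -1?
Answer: 4368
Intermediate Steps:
G = -5/4 (G = -¼ - 1 = -5/4 ≈ -1.2500)
D(V, y) = -1
O(n) = n³ (O(n) = n²*n = n³)
(-48*91)*O(D(3, G)) = -48*91*(-1)³ = -4368*(-1) = 4368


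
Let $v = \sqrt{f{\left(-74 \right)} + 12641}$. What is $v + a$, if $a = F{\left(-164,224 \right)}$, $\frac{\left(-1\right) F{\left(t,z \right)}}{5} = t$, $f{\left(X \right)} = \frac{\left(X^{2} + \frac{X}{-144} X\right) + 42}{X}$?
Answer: $820 + \frac{\sqrt{2477397530}}{444} \approx 932.1$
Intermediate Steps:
$f{\left(X \right)} = \frac{42 + \frac{143 X^{2}}{144}}{X}$ ($f{\left(X \right)} = \frac{\left(X^{2} + X \left(- \frac{1}{144}\right) X\right) + 42}{X} = \frac{\left(X^{2} + - \frac{X}{144} X\right) + 42}{X} = \frac{\left(X^{2} - \frac{X^{2}}{144}\right) + 42}{X} = \frac{\frac{143 X^{2}}{144} + 42}{X} = \frac{42 + \frac{143 X^{2}}{144}}{X}$)
$F{\left(t,z \right)} = - 5 t$
$a = 820$ ($a = \left(-5\right) \left(-164\right) = 820$)
$v = \frac{\sqrt{2477397530}}{444}$ ($v = \sqrt{\left(\frac{42}{-74} + \frac{143}{144} \left(-74\right)\right) + 12641} = \sqrt{\left(42 \left(- \frac{1}{74}\right) - \frac{5291}{72}\right) + 12641} = \sqrt{\left(- \frac{21}{37} - \frac{5291}{72}\right) + 12641} = \sqrt{- \frac{197279}{2664} + 12641} = \sqrt{\frac{33478345}{2664}} = \frac{\sqrt{2477397530}}{444} \approx 112.1$)
$v + a = \frac{\sqrt{2477397530}}{444} + 820 = 820 + \frac{\sqrt{2477397530}}{444}$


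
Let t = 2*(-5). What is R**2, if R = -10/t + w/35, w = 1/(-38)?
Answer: 1766241/1768900 ≈ 0.99850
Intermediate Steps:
t = -10
w = -1/38 ≈ -0.026316
R = 1329/1330 (R = -10/(-10) - 1/38/35 = -10*(-1/10) - 1/38*1/35 = 1 - 1/1330 = 1329/1330 ≈ 0.99925)
R**2 = (1329/1330)**2 = 1766241/1768900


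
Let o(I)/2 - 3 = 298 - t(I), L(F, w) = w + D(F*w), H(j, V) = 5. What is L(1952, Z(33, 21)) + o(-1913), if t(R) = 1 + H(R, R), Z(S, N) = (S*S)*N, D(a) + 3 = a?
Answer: 44663744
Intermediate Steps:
D(a) = -3 + a
Z(S, N) = N*S**2 (Z(S, N) = S**2*N = N*S**2)
L(F, w) = -3 + w + F*w (L(F, w) = w + (-3 + F*w) = -3 + w + F*w)
t(R) = 6 (t(R) = 1 + 5 = 6)
o(I) = 590 (o(I) = 6 + 2*(298 - 1*6) = 6 + 2*(298 - 6) = 6 + 2*292 = 6 + 584 = 590)
L(1952, Z(33, 21)) + o(-1913) = (-3 + 21*33**2 + 1952*(21*33**2)) + 590 = (-3 + 21*1089 + 1952*(21*1089)) + 590 = (-3 + 22869 + 1952*22869) + 590 = (-3 + 22869 + 44640288) + 590 = 44663154 + 590 = 44663744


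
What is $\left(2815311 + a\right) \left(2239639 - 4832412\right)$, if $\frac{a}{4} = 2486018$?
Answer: $-33082183739059$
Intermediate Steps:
$a = 9944072$ ($a = 4 \cdot 2486018 = 9944072$)
$\left(2815311 + a\right) \left(2239639 - 4832412\right) = \left(2815311 + 9944072\right) \left(2239639 - 4832412\right) = 12759383 \left(-2592773\right) = -33082183739059$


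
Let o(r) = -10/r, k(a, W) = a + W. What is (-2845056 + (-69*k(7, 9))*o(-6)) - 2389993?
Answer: -5236889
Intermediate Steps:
k(a, W) = W + a
(-2845056 + (-69*k(7, 9))*o(-6)) - 2389993 = (-2845056 + (-69*(9 + 7))*(-10/(-6))) - 2389993 = (-2845056 + (-69*16)*(-10*(-⅙))) - 2389993 = (-2845056 - 1104*5/3) - 2389993 = (-2845056 - 1840) - 2389993 = -2846896 - 2389993 = -5236889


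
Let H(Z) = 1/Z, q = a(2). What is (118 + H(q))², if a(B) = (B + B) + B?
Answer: 502681/36 ≈ 13963.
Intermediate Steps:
a(B) = 3*B (a(B) = 2*B + B = 3*B)
q = 6 (q = 3*2 = 6)
(118 + H(q))² = (118 + 1/6)² = (118 + ⅙)² = (709/6)² = 502681/36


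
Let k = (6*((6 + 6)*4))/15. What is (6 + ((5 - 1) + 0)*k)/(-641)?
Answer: -414/3205 ≈ -0.12917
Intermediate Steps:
k = 96/5 (k = (6*(12*4))*(1/15) = (6*48)*(1/15) = 288*(1/15) = 96/5 ≈ 19.200)
(6 + ((5 - 1) + 0)*k)/(-641) = (6 + ((5 - 1) + 0)*(96/5))/(-641) = (6 + (4 + 0)*(96/5))*(-1/641) = (6 + 4*(96/5))*(-1/641) = (6 + 384/5)*(-1/641) = (414/5)*(-1/641) = -414/3205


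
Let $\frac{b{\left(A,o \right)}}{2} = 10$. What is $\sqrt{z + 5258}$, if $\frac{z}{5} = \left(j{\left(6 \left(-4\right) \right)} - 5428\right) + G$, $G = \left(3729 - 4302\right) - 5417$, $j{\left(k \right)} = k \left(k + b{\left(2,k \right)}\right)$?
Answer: $14 i \sqrt{262} \approx 226.61 i$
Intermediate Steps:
$b{\left(A,o \right)} = 20$ ($b{\left(A,o \right)} = 2 \cdot 10 = 20$)
$j{\left(k \right)} = k \left(20 + k\right)$ ($j{\left(k \right)} = k \left(k + 20\right) = k \left(20 + k\right)$)
$G = -5990$ ($G = -573 - 5417 = -5990$)
$z = -56610$ ($z = 5 \left(\left(6 \left(-4\right) \left(20 + 6 \left(-4\right)\right) - 5428\right) - 5990\right) = 5 \left(\left(- 24 \left(20 - 24\right) - 5428\right) - 5990\right) = 5 \left(\left(\left(-24\right) \left(-4\right) - 5428\right) - 5990\right) = 5 \left(\left(96 - 5428\right) - 5990\right) = 5 \left(-5332 - 5990\right) = 5 \left(-11322\right) = -56610$)
$\sqrt{z + 5258} = \sqrt{-56610 + 5258} = \sqrt{-51352} = 14 i \sqrt{262}$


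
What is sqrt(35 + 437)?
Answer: 2*sqrt(118) ≈ 21.726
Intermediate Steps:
sqrt(35 + 437) = sqrt(472) = 2*sqrt(118)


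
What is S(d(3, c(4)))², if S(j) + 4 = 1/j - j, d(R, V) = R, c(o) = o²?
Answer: 400/9 ≈ 44.444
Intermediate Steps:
S(j) = -4 + 1/j - j (S(j) = -4 + (1/j - j) = -4 + 1/j - j)
S(d(3, c(4)))² = (-4 + 1/3 - 1*3)² = (-4 + ⅓ - 3)² = (-20/3)² = 400/9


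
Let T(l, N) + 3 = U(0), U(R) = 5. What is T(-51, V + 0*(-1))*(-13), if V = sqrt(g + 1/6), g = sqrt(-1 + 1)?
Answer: -26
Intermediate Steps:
g = 0 (g = sqrt(0) = 0)
V = sqrt(6)/6 (V = sqrt(0 + 1/6) = sqrt(1/6) = sqrt(6)/6 ≈ 0.40825)
T(l, N) = 2 (T(l, N) = -3 + 5 = 2)
T(-51, V + 0*(-1))*(-13) = 2*(-13) = -26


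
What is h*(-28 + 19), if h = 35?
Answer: -315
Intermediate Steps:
h*(-28 + 19) = 35*(-28 + 19) = 35*(-9) = -315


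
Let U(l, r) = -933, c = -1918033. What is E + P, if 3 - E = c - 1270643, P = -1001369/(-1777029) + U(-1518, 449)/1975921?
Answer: 11196311441408163203/3511268918709 ≈ 3.1887e+6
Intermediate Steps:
P = 1976968067792/3511268918709 (P = -1001369/(-1777029) - 933/1975921 = -1001369*(-1/1777029) - 933*1/1975921 = 1001369/1777029 - 933/1975921 = 1976968067792/3511268918709 ≈ 0.56304)
E = 3188679 (E = 3 - (-1918033 - 1270643) = 3 - 1*(-3188676) = 3 + 3188676 = 3188679)
E + P = 3188679 + 1976968067792/3511268918709 = 11196311441408163203/3511268918709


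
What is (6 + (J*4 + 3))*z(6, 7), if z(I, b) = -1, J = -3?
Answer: 3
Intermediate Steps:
(6 + (J*4 + 3))*z(6, 7) = (6 + (-3*4 + 3))*(-1) = (6 + (-12 + 3))*(-1) = (6 - 9)*(-1) = -3*(-1) = 3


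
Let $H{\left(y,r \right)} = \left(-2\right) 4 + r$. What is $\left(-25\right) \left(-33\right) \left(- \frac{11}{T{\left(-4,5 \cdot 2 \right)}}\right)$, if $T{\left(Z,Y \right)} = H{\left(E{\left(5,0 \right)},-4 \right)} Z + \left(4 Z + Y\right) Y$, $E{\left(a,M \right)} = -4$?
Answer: $\frac{3025}{4} \approx 756.25$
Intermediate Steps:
$H{\left(y,r \right)} = -8 + r$
$T{\left(Z,Y \right)} = - 12 Z + Y \left(Y + 4 Z\right)$ ($T{\left(Z,Y \right)} = \left(-8 - 4\right) Z + \left(4 Z + Y\right) Y = - 12 Z + \left(Y + 4 Z\right) Y = - 12 Z + Y \left(Y + 4 Z\right)$)
$\left(-25\right) \left(-33\right) \left(- \frac{11}{T{\left(-4,5 \cdot 2 \right)}}\right) = \left(-25\right) \left(-33\right) \left(- \frac{11}{\left(5 \cdot 2\right)^{2} - -48 + 4 \cdot 5 \cdot 2 \left(-4\right)}\right) = 825 \left(- \frac{11}{10^{2} + 48 + 4 \cdot 10 \left(-4\right)}\right) = 825 \left(- \frac{11}{100 + 48 - 160}\right) = 825 \left(- \frac{11}{-12}\right) = 825 \left(\left(-11\right) \left(- \frac{1}{12}\right)\right) = 825 \cdot \frac{11}{12} = \frac{3025}{4}$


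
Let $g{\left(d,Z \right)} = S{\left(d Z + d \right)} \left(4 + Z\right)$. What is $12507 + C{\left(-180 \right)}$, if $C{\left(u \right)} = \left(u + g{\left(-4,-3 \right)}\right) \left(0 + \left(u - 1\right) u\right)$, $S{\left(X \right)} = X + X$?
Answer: $-5330613$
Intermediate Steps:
$S{\left(X \right)} = 2 X$
$g{\left(d,Z \right)} = \left(4 + Z\right) \left(2 d + 2 Z d\right)$ ($g{\left(d,Z \right)} = 2 \left(d Z + d\right) \left(4 + Z\right) = 2 \left(Z d + d\right) \left(4 + Z\right) = 2 \left(d + Z d\right) \left(4 + Z\right) = \left(2 d + 2 Z d\right) \left(4 + Z\right) = \left(4 + Z\right) \left(2 d + 2 Z d\right)$)
$C{\left(u \right)} = u \left(-1 + u\right) \left(16 + u\right)$ ($C{\left(u \right)} = \left(u + 2 \left(-4\right) \left(1 - 3\right) \left(4 - 3\right)\right) \left(0 + \left(u - 1\right) u\right) = \left(u + 2 \left(-4\right) \left(-2\right) 1\right) \left(0 + \left(-1 + u\right) u\right) = \left(u + 16\right) \left(0 + u \left(-1 + u\right)\right) = \left(16 + u\right) u \left(-1 + u\right) = u \left(-1 + u\right) \left(16 + u\right)$)
$12507 + C{\left(-180 \right)} = 12507 - 180 \left(-16 + \left(-180\right)^{2} + 15 \left(-180\right)\right) = 12507 - 180 \left(-16 + 32400 - 2700\right) = 12507 - 5343120 = -5330613$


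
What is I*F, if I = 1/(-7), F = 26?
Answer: -26/7 ≈ -3.7143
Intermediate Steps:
I = -⅐ ≈ -0.14286
I*F = -⅐*26 = -26/7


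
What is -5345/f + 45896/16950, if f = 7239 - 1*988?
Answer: 98149073/52977225 ≈ 1.8527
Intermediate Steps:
f = 6251 (f = 7239 - 988 = 6251)
-5345/f + 45896/16950 = -5345/6251 + 45896/16950 = -5345*1/6251 + 45896*(1/16950) = -5345/6251 + 22948/8475 = 98149073/52977225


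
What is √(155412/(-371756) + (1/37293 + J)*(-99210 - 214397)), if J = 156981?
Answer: I*√591402930560078045594414641797/3465974127 ≈ 2.2188e+5*I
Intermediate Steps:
√(155412/(-371756) + (1/37293 + J)*(-99210 - 214397)) = √(155412/(-371756) + (1/37293 + 156981)*(-99210 - 214397)) = √(155412*(-1/371756) + (1/37293 + 156981)*(-313607)) = √(-38853/92939 + (5854292434/37293)*(-313607)) = √(-38853/92939 - 1835947087349438/37293) = √(-170631086352618363211/3465974127) = I*√591402930560078045594414641797/3465974127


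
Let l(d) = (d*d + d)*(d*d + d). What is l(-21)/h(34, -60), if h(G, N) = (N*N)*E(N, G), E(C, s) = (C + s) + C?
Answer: -49/86 ≈ -0.56977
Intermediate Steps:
E(C, s) = s + 2*C
h(G, N) = N²*(G + 2*N) (h(G, N) = (N*N)*(G + 2*N) = N²*(G + 2*N))
l(d) = (d + d²)² (l(d) = (d² + d)*(d² + d) = (d + d²)*(d + d²) = (d + d²)²)
l(-21)/h(34, -60) = ((-21)²*(1 - 21)²)/(((-60)²*(34 + 2*(-60)))) = (441*(-20)²)/((3600*(34 - 120))) = (441*400)/((3600*(-86))) = 176400/(-309600) = 176400*(-1/309600) = -49/86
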